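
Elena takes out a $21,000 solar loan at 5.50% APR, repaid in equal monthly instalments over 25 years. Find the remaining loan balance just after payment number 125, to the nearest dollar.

With monthly rate i = 5.5%/12 = 0.0045833, the balance after k of n payments is P · [(1+i)^n − (1+i)^k] / [(1+i)^n − 1].
(1+0.0045833)^300 = 3.94267156 and (1+0.0045833)^125 = 1.77111224, so the balance is 21,000 × (3.94267156 − 1.77111224) / (3.94267156 − 1) = $15,497.06.

$15,497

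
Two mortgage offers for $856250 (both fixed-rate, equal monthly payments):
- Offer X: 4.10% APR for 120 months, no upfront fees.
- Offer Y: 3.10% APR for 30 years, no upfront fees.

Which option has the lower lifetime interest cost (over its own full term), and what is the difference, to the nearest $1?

Offer X by $271,094

Offer X: at 4.10% the monthly rate is 0.0034167, so the payment is 856,250 × 0.0034167 / (1 − 1.0034167^−120) = $8,709.87.
Total interest on Offer X = 120 × $8,709.87 − $856,250 = $188,934.40.
Offer Y: monthly rate = 3.1%/12 = 0.0025833; payment = 856,250 × 0.0025833 / (1 − (1+0.0025833)^−360) = $3,656.33.
Total interest on Offer Y = 360 × $3,656.33 − $856,250 = $460,028.80.
Offer X is lower by $271,094.40.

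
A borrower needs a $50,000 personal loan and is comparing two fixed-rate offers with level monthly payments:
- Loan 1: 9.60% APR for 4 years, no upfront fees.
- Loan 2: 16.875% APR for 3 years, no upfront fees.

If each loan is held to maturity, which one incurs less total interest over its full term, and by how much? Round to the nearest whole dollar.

Loan 1: at 9.60% the monthly rate is 0.0080000, so the payment is 50,000 × 0.0080000 / (1 − 1.0080000^−48) = $1,258.55.
Total interest on Loan 1 = 48 × $1,258.55 − $50,000 = $10,410.40.
Loan 2: monthly rate = 16.875%/12 = 0.0140625; payment = 50,000 × 0.0140625 / (1 − (1+0.0140625)^−36) = $1,779.53.
Total interest on Loan 2 = 36 × $1,779.53 − $50,000 = $14,063.08.
Loan 1 is lower by $3,652.68.

Loan 1 by $3,653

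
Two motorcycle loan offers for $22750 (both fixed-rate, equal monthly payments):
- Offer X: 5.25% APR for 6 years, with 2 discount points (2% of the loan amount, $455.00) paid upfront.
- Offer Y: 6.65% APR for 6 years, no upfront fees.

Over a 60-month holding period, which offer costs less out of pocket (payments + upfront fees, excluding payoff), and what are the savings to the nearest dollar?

Offer X: monthly rate = 5.25%/12 = 0.0043750; payment = 22,750 × 0.0043750 / (1 − (1+0.0043750)^−72) = $369.03.
Offer Y: at 6.65% the monthly rate is 0.0055417, so the payment is 22,750 × 0.0055417 / (1 − 1.0055417^−72) = $384.05.
Over 60 months: Offer X costs 60 × $369.03 + $455.00 = $22,596.80; Offer Y costs 60 × $384.05 = $23,043.00.
Offer X is cheaper by $23,043.00 − $22,596.80 = $446.20.

Offer X by $446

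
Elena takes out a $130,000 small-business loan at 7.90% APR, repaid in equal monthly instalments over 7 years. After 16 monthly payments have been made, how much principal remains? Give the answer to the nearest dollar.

With monthly rate i = 7.9%/12 = 0.0065833, the balance after k of n payments is P · [(1+i)^n − (1+i)^k] / [(1+i)^n − 1].
(1+0.0065833)^84 = 1.73531275 and (1+0.0065833)^16 = 1.11069742, so the balance is 130,000 × (1.73531275 − 1.11069742) / (1.73531275 − 1) = $110,429.19.

$110,429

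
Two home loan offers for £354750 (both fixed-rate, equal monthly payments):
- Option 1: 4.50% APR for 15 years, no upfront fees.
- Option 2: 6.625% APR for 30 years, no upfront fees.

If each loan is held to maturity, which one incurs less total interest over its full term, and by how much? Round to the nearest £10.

Option 1 by £329,250

Option 1: at 4.50% the monthly rate is 0.0037500, so the payment is 354,750 × 0.0037500 / (1 − 1.0037500^−180) = £2,713.81.
Total interest on Option 1 = 180 × £2,713.81 − £354,750 = £133,735.80.
Option 2: at 6.625% the monthly rate is 0.0055208, so the payment is 354,750 × 0.0055208 / (1 − 1.0055208^−360) = £2,271.50.
Total interest on Option 2 = 360 × £2,271.50 − £354,750 = £462,990.00.
Option 1 is lower by £329,254.20.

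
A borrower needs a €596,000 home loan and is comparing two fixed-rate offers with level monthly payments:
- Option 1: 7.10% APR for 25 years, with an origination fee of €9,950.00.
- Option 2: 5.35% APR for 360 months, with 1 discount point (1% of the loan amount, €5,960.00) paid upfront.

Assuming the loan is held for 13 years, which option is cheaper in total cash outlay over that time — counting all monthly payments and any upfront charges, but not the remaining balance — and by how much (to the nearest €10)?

Option 1: at 7.10% the monthly rate is 0.0059167, so the payment is 596,000 × 0.0059167 / (1 − 1.0059167^−300) = €4,250.50.
Option 2: at 5.35% the monthly rate is 0.0044583, so the payment is 596,000 × 0.0044583 / (1 − 1.0044583^−360) = €3,328.15.
Over 156 months: Option 1 costs 156 × €4,250.50 + €9,950.00 = €673,028.00; Option 2 costs 156 × €3,328.15 + €5,960.00 = €525,151.40.
Option 2 is cheaper by €673,028.00 − €525,151.40 = €147,876.60.

Option 2 by €147,880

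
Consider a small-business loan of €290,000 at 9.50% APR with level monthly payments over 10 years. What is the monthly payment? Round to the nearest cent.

Monthly rate = 9.5%/12 = 0.0079167; payment = 290,000 × 0.0079167 / (1 − (1+0.0079167)^−120) = €3,752.53.

€3,752.53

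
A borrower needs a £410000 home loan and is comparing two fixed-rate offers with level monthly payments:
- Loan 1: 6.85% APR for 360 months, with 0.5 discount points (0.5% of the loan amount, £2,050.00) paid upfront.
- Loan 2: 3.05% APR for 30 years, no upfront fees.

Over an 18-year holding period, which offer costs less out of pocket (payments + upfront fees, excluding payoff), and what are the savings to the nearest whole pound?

Loan 1: at 6.85% the monthly rate is 0.0057083, so the payment is 410,000 × 0.0057083 / (1 − 1.0057083^−360) = £2,686.56.
Loan 2: at 3.05% the monthly rate is 0.0025417, so the payment is 410,000 × 0.0025417 / (1 − 1.0025417^−360) = £1,739.65.
Over 216 months: Loan 1 costs 216 × £2,686.56 + £2,050.00 = £582,346.96; Loan 2 costs 216 × £1,739.65 = £375,764.40.
Loan 2 is cheaper by £582,346.96 − £375,764.40 = £206,582.56.

Loan 2 by £206,583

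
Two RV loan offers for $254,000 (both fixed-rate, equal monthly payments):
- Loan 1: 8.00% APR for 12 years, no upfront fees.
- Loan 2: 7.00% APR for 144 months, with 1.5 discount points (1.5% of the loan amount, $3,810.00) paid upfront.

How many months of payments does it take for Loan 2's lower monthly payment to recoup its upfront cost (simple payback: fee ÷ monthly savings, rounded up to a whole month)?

28 months

Loan 1: at 8.00% the monthly rate is 0.0066667, so the payment is 254,000 × 0.0066667 / (1 − 1.0066667^−144) = $2,749.43.
Loan 2: monthly rate = 7%/12 = 0.0058333; payment = 254,000 × 0.0058333 / (1 − (1+0.0058333)^−144) = $2,612.09.
Monthly savings = $2,749.43 − $2,612.09 = $137.34.
Break-even = $3,810.00 / $137.34 = 27.74 → 28 months.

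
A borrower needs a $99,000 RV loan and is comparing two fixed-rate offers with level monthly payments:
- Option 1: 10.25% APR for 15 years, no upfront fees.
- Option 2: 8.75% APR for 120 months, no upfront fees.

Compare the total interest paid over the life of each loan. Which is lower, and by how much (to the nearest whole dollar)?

Option 2 by $45,341

Option 1: at 10.25% the monthly rate is 0.0085417, so the payment is 99,000 × 0.0085417 / (1 − 1.0085417^−180) = $1,079.05.
Total interest on Option 1 = 180 × $1,079.05 − $99,000 = $95,229.00.
Option 2: at 8.75% the monthly rate is 0.0072917, so the payment is 99,000 × 0.0072917 / (1 − 1.0072917^−120) = $1,240.73.
Total interest on Option 2 = 120 × $1,240.73 − $99,000 = $49,887.60.
Option 2 is lower by $45,341.40.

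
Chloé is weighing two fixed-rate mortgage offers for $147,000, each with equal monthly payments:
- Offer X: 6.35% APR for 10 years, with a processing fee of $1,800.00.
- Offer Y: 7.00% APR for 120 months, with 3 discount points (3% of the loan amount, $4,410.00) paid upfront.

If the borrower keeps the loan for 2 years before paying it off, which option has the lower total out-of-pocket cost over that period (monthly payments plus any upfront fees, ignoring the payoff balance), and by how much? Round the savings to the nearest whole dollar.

Offer X by $3,782

Offer X: at 6.35% the monthly rate is 0.0052917, so the payment is 147,000 × 0.0052917 / (1 − 1.0052917^−120) = $1,657.96.
Offer Y: at 7.00% the monthly rate is 0.0058333, so the payment is 147,000 × 0.0058333 / (1 − 1.0058333^−120) = $1,706.79.
Over 24 months: Offer X costs 24 × $1,657.96 + $1,800.00 = $41,591.04; Offer Y costs 24 × $1,706.79 + $4,410.00 = $45,372.96.
Offer X is cheaper by $45,372.96 − $41,591.04 = $3,781.92.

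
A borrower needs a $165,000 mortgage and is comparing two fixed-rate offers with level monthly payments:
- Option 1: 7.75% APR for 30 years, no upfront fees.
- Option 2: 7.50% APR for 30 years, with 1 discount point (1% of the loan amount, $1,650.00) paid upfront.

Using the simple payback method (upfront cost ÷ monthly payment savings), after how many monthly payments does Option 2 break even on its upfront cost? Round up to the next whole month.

59 months

Option 1: monthly rate = 7.75%/12 = 0.0064583; payment = 165,000 × 0.0064583 / (1 − (1+0.0064583)^−360) = $1,182.08.
Option 2: at 7.50% the monthly rate is 0.0062500, so the payment is 165,000 × 0.0062500 / (1 − 1.0062500^−360) = $1,153.70.
Monthly savings = $1,182.08 − $1,153.70 = $28.38.
Break-even = $1,650.00 / $28.38 = 58.14 → 59 months.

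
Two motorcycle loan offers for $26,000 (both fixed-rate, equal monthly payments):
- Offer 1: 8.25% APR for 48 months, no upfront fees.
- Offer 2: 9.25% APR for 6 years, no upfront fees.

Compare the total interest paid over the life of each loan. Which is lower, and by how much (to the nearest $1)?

Offer 1: monthly rate = 8.25%/12 = 0.0068750; payment = 26,000 × 0.0068750 / (1 − (1+0.0068750)^−48) = $637.79.
Total interest on Offer 1 = 48 × $637.79 − $26,000 = $4,613.92.
Offer 2: monthly rate = 9.25%/12 = 0.0077083; payment = 26,000 × 0.0077083 / (1 − (1+0.0077083)^−72) = $471.90.
Total interest on Offer 2 = 72 × $471.90 − $26,000 = $7,976.80.
Offer 1 is lower by $3,362.88.

Offer 1 by $3,363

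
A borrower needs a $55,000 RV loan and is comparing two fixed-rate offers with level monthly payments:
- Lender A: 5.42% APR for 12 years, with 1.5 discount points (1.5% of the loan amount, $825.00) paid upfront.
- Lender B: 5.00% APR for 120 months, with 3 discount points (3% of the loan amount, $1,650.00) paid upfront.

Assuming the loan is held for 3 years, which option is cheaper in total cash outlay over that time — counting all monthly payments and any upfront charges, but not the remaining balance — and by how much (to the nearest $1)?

Lender A by $3,093

Lender A: monthly rate = 5.42%/12 = 0.0045167; payment = 55,000 × 0.0045167 / (1 − (1+0.0045167)^−144) = $520.36.
Lender B: at 5.00% the monthly rate is 0.0041667, so the payment is 55,000 × 0.0041667 / (1 − 1.0041667^−120) = $583.36.
Over 36 months: Lender A costs 36 × $520.36 + $825.00 = $19,557.96; Lender B costs 36 × $583.36 + $1,650.00 = $22,650.96.
Lender A is cheaper by $22,650.96 − $19,557.96 = $3,093.00.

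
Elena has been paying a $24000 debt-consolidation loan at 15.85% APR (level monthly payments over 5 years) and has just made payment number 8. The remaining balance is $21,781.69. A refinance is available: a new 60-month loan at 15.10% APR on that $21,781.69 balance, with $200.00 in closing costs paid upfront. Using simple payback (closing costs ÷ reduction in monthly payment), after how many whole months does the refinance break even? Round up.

Current payment = 24,000 × 15.85%/12 / (1 − (1+0.0132083)^−60) = $581.72.
Refinanced payment = 21,781.69 × 0.0125833 / (1 − (1+0.0125833)^−60) = $519.33.
Monthly savings = $581.72 − $519.33 = $62.39.
Break-even = $200.00 / $62.39 = 3.21 → 4 months.

4 months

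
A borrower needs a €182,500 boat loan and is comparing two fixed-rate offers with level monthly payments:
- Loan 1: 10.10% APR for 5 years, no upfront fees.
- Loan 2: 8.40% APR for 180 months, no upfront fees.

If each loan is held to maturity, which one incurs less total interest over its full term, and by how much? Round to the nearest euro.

Loan 1 by €88,370

Loan 1: at 10.10% the monthly rate is 0.0084167, so the payment is 182,500 × 0.0084167 / (1 − 1.0084167^−60) = €3,886.57.
Total interest on Loan 1 = 60 × €3,886.57 − €182,500 = €50,694.20.
Loan 2: monthly rate = 8.4%/12 = 0.0070000; payment = 182,500 × 0.0070000 / (1 − (1+0.0070000)^−180) = €1,786.47.
Total interest on Loan 2 = 180 × €1,786.47 − €182,500 = €139,064.60.
Loan 1 is lower by €88,370.40.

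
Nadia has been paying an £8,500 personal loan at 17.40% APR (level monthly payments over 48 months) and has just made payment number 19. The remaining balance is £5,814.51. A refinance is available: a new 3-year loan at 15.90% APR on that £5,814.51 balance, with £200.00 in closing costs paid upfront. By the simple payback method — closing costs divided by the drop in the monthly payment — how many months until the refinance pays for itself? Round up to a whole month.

Current payment = 8,500 × 17.4%/12 / (1 − (1+0.0145000)^−48) = £247.03.
Refinanced payment = 5,814.51 × 0.0132500 / (1 − (1+0.0132500)^−36) = £204.13.
Monthly savings = £247.03 − £204.13 = £42.90.
Break-even = £200.00 / £42.90 = 4.66 → 5 months.

5 months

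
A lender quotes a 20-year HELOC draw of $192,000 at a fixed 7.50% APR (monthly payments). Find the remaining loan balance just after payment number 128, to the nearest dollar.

With monthly rate i = 7.5%/12 = 0.0062500, the balance after k of n payments is P · [(1+i)^n − (1+i)^k] / [(1+i)^n − 1].
(1+0.0062500)^240 = 4.46081703 and (1+0.0062500)^128 = 2.22000704, so the balance is 192,000 × (4.46081703 − 2.22000704) / (4.46081703 − 1) = $124,316.17.

$124,316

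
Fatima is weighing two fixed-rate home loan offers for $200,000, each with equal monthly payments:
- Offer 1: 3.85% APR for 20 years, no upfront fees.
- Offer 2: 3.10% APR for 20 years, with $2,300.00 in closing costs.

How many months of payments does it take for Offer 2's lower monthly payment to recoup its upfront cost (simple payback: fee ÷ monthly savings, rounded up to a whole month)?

Offer 1: monthly rate = 3.85%/12 = 0.0032083; payment = 200,000 × 0.0032083 / (1 − (1+0.0032083)^−240) = $1,196.21.
Offer 2: monthly rate = 3.1%/12 = 0.0025833; payment = 200,000 × 0.0025833 / (1 − (1+0.0025833)^−240) = $1,119.23.
Monthly savings = $1,196.21 − $1,119.23 = $76.98.
Break-even = $2,300.00 / $76.98 = 29.88 → 30 months.

30 months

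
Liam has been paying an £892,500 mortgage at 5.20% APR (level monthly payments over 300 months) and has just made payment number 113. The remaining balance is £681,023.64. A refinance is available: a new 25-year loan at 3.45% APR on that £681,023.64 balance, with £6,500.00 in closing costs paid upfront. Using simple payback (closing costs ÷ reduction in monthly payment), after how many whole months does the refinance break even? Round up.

4 months

Current payment = 892,500 × 5.2%/12 / (1 − (1+0.0043333)^−300) = £5,321.99.
Refinanced payment = 681,023.64 × 0.0028750 / (1 − (1+0.0028750)^−300) = £3,391.13.
Monthly savings = £5,321.99 − £3,391.13 = £1,930.86.
Break-even = £6,500.00 / £1,930.86 = 3.37 → 4 months.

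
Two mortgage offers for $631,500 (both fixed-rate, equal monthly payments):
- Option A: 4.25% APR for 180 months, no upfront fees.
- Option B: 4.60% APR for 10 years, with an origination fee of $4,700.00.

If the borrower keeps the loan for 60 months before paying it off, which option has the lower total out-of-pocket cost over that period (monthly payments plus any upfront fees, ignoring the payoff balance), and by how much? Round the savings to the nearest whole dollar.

Option A by $114,177

Option A: at 4.25% the monthly rate is 0.0035417, so the payment is 631,500 × 0.0035417 / (1 − 1.0035417^−180) = $4,750.64.
Option B: monthly rate = 4.6%/12 = 0.0038333; payment = 631,500 × 0.0038333 / (1 − (1+0.0038333)^−120) = $6,575.25.
Over 60 months: Option A costs 60 × $4,750.64 = $285,038.40; Option B costs 60 × $6,575.25 + $4,700.00 = $399,215.00.
Option A is cheaper by $399,215.00 − $285,038.40 = $114,176.60.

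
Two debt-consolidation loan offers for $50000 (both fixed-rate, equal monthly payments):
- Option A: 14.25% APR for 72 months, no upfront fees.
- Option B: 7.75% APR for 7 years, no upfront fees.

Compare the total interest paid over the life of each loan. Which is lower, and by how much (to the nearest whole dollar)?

Option A: monthly rate = 14.25%/12 = 0.0118750; payment = 50,000 × 0.0118750 / (1 − (1+0.0118750)^−72) = $1,036.99.
Total interest on Option A = 72 × $1,036.99 − $50,000 = $24,663.28.
Option B: at 7.75% the monthly rate is 0.0064583, so the payment is 50,000 × 0.0064583 / (1 − 1.0064583^−84) = $773.10.
Total interest on Option B = 84 × $773.10 − $50,000 = $14,940.40.
Option B is lower by $9,722.88.

Option B by $9,723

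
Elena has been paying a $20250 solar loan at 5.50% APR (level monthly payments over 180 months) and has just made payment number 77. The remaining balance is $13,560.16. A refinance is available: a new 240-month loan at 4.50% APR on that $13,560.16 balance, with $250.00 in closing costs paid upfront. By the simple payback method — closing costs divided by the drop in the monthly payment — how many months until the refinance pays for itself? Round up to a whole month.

Current payment = 20,250 × 5.5%/12 / (1 − (1+0.0045833)^−180) = $165.46.
Refinanced payment = 13,560.16 × 0.0037500 / (1 − (1+0.0037500)^−240) = $85.79.
Monthly savings = $165.46 − $85.79 = $79.67.
Break-even = $250.00 / $79.67 = 3.14 → 4 months.

4 months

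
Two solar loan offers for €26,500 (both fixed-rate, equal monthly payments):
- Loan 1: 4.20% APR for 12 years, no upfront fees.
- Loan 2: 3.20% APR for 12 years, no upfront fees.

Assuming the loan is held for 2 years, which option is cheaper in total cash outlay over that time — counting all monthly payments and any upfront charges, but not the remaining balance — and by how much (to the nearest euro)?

Loan 2 by €306

Loan 1: at 4.20% the monthly rate is 0.0035000, so the payment is 26,500 × 0.0035000 / (1 − 1.0035000^−144) = €234.60.
Loan 2: at 3.20% the monthly rate is 0.0026667, so the payment is 26,500 × 0.0026667 / (1 − 1.0026667^−144) = €221.86.
Over 24 months: Loan 1 costs 24 × €234.60 = €5,630.40; Loan 2 costs 24 × €221.86 = €5,324.64.
Loan 2 is cheaper by €5,630.40 − €5,324.64 = €305.76.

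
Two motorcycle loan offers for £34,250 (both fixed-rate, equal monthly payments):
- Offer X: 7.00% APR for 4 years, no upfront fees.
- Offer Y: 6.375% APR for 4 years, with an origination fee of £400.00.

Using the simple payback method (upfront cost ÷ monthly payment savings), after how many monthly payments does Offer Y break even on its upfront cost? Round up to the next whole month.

41 months

Offer X: monthly rate = 7%/12 = 0.0058333; payment = 34,250 × 0.0058333 / (1 − (1+0.0058333)^−48) = £820.16.
Offer Y: monthly rate = 6.375%/12 = 0.0053125; payment = 34,250 × 0.0053125 / (1 − (1+0.0053125)^−48) = £810.26.
Monthly savings = £820.16 − £810.26 = £9.90.
Break-even = £400.00 / £9.90 = 40.40 → 41 months.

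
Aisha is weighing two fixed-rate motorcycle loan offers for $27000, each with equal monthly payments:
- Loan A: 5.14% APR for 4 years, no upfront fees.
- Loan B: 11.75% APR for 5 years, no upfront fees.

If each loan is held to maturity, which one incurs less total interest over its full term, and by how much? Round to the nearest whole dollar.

Loan A by $5,903

Loan A: at 5.14% the monthly rate is 0.0042833, so the payment is 27,000 × 0.0042833 / (1 − 1.0042833^−48) = $623.50.
Total interest on Loan A = 48 × $623.50 − $27,000 = $2,928.00.
Loan B: at 11.75% the monthly rate is 0.0097917, so the payment is 27,000 × 0.0097917 / (1 − 1.0097917^−60) = $597.19.
Total interest on Loan B = 60 × $597.19 − $27,000 = $8,831.40.
Loan A is lower by $5,903.40.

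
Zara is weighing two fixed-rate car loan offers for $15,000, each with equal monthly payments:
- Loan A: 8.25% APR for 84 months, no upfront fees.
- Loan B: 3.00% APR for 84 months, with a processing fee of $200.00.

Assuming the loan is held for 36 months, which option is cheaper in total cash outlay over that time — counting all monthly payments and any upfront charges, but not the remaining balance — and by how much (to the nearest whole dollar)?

Loan B by $1,149

Loan A: monthly rate = 8.25%/12 = 0.0068750; payment = 15,000 × 0.0068750 / (1 − (1+0.0068750)^−84) = $235.67.
Loan B: monthly rate = 3%/12 = 0.0025000; payment = 15,000 × 0.0025000 / (1 − (1+0.0025000)^−84) = $198.20.
Over 36 months: Loan A costs 36 × $235.67 = $8,484.12; Loan B costs 36 × $198.20 + $200.00 = $7,335.20.
Loan B is cheaper by $8,484.12 − $7,335.20 = $1,148.92.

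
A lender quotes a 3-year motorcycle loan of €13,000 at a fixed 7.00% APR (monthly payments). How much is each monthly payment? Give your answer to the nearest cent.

€401.40

At 7.00% the monthly rate is 0.0058333, so the payment is 13,000 × 0.0058333 / (1 − 1.0058333^−36) = €401.40.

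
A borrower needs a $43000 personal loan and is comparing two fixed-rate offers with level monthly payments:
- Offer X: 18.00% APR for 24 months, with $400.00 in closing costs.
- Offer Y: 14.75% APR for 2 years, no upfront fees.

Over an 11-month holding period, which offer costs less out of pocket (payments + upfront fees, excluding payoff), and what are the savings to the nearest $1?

Offer Y by $1,136

Offer X: at 18.00% the monthly rate is 0.0150000, so the payment is 43,000 × 0.0150000 / (1 − 1.0150000^−24) = $2,146.74.
Offer Y: at 14.75% the monthly rate is 0.0122917, so the payment is 43,000 × 0.0122917 / (1 − 1.0122917^−24) = $2,079.82.
Over 11 months: Offer X costs 11 × $2,146.74 + $400.00 = $24,014.14; Offer Y costs 11 × $2,079.82 = $22,878.02.
Offer Y is cheaper by $24,014.14 − $22,878.02 = $1,136.12.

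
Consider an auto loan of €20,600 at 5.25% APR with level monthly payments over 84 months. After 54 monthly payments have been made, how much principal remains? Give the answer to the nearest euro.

€8,237

With monthly rate i = 5.25%/12 = 0.0043750, the balance after k of n payments is P · [(1+i)^n − (1+i)^k] / [(1+i)^n − 1].
(1+0.0043750)^84 = 1.44296270 and (1+0.0043750)^54 = 1.26583845, so the balance is 20,600 × (1.44296270 − 1.26583845) / (1.44296270 − 1) = €8,237.17.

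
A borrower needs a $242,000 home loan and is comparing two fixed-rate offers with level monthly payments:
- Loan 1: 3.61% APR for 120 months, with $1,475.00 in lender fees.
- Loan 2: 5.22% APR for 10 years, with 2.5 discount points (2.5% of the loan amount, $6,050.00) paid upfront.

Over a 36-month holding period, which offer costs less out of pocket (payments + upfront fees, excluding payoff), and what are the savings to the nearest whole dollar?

Loan 1: at 3.61% the monthly rate is 0.0030083, so the payment is 242,000 × 0.0030083 / (1 − 1.0030083^−120) = $2,405.53.
Loan 2: at 5.22% the monthly rate is 0.0043500, so the payment is 242,000 × 0.0043500 / (1 − 1.0043500^−120) = $2,592.89.
Over 36 months: Loan 1 costs 36 × $2,405.53 + $1,475.00 = $88,074.08; Loan 2 costs 36 × $2,592.89 + $6,050.00 = $99,394.04.
Loan 1 is cheaper by $99,394.04 − $88,074.08 = $11,319.96.

Loan 1 by $11,320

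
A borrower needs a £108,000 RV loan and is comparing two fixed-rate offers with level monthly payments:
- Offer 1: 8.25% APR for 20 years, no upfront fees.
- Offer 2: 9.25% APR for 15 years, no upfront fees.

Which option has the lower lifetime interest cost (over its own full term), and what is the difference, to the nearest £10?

Offer 2 by £20,780

Offer 1: monthly rate = 8.25%/12 = 0.0068750; payment = 108,000 × 0.0068750 / (1 − (1+0.0068750)^−240) = £920.23.
Total interest on Offer 1 = 240 × £920.23 − £108,000 = £112,855.20.
Offer 2: at 9.25% the monthly rate is 0.0077083, so the payment is 108,000 × 0.0077083 / (1 − 1.0077083^−180) = £1,111.53.
Total interest on Offer 2 = 180 × £1,111.53 − £108,000 = £92,075.40.
Offer 2 is lower by £20,779.80.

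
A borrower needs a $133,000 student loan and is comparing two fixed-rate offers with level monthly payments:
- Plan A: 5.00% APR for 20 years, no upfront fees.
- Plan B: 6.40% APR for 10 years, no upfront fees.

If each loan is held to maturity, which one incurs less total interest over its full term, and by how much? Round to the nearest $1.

Plan B by $30,246

Plan A: at 5.00% the monthly rate is 0.0041667, so the payment is 133,000 × 0.0041667 / (1 − 1.0041667^−240) = $877.74.
Total interest on Plan A = 240 × $877.74 − $133,000 = $77,657.60.
Plan B: monthly rate = 6.4%/12 = 0.0053333; payment = 133,000 × 0.0053333 / (1 − (1+0.0053333)^−120) = $1,503.43.
Total interest on Plan B = 120 × $1,503.43 − $133,000 = $47,411.60.
Plan B is lower by $30,246.00.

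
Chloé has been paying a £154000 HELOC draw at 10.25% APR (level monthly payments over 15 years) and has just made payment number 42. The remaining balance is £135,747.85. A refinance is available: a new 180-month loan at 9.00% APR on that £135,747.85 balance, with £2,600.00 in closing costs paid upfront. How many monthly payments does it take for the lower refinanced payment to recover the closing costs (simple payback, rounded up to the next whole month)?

Current payment = 154,000 × 10.25%/12 / (1 − (1+0.0085417)^−180) = £1,678.52.
Refinanced payment = 135,747.85 × 0.0075000 / (1 − (1+0.0075000)^−180) = £1,376.85.
Monthly savings = £1,678.52 − £1,376.85 = £301.67.
Break-even = £2,600.00 / £301.67 = 8.62 → 9 months.

9 months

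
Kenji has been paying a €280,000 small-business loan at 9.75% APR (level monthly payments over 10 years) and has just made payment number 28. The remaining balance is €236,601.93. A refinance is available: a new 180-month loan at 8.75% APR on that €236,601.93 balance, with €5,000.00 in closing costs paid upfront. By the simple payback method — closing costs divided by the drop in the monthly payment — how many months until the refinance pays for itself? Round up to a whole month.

4 months

Current payment = 280,000 × 9.75%/12 / (1 − (1+0.0081250)^−120) = €3,661.57.
Refinanced payment = 236,601.93 × 0.0072917 / (1 − (1+0.0072917)^−180) = €2,364.71.
Monthly savings = €3,661.57 − €2,364.71 = €1,296.86.
Break-even = €5,000.00 / €1,296.86 = 3.86 → 4 months.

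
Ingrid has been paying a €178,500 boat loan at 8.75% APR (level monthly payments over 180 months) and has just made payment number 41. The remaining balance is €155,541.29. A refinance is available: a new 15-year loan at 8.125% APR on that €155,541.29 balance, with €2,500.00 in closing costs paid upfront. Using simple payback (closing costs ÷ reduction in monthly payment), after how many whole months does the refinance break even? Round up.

Current payment = 178,500 × 8.75%/12 / (1 − (1+0.0072917)^−180) = €1,784.02.
Refinanced payment = 155,541.29 × 0.0067708 / (1 − (1+0.0067708)^−180) = €1,497.68.
Monthly savings = €1,784.02 − €1,497.68 = €286.34.
Break-even = €2,500.00 / €286.34 = 8.73 → 9 months.

9 months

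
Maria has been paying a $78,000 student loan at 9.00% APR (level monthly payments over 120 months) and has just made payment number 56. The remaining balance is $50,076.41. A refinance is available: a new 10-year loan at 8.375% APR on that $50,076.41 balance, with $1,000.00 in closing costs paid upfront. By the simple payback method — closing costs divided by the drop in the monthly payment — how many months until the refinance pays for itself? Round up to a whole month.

Current payment = 78,000 × 9%/12 / (1 − (1+0.0075000)^−120) = $988.07.
Refinanced payment = 50,076.41 × 0.0069792 / (1 − (1+0.0069792)^−120) = $617.53.
Monthly savings = $988.07 − $617.53 = $370.54.
Break-even = $1,000.00 / $370.54 = 2.70 → 3 months.

3 months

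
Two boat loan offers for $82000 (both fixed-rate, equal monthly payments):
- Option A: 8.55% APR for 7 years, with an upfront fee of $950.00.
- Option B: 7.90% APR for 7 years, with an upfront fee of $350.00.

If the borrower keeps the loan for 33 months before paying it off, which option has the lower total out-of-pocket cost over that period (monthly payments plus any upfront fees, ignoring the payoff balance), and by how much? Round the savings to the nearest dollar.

Option B by $1,480

Option A: at 8.55% the monthly rate is 0.0071250, so the payment is 82,000 × 0.0071250 / (1 − 1.0071250^−84) = $1,300.65.
Option B: monthly rate = 7.9%/12 = 0.0065833; payment = 82,000 × 0.0065833 / (1 − (1+0.0065833)^−84) = $1,273.99.
Over 33 months: Option A costs 33 × $1,300.65 + $950.00 = $43,871.45; Option B costs 33 × $1,273.99 + $350.00 = $42,391.67.
Option B is cheaper by $43,871.45 − $42,391.67 = $1,479.78.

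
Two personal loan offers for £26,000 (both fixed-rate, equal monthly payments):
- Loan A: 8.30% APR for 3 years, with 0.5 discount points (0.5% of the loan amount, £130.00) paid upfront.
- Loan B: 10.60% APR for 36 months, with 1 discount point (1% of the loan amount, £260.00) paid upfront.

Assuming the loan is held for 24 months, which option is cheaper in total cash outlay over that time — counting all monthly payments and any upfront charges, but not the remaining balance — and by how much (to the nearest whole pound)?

Loan A: at 8.30% the monthly rate is 0.0069167, so the payment is 26,000 × 0.0069167 / (1 − 1.0069167^−36) = £818.35.
Loan B: monthly rate = 10.6%/12 = 0.0088333; payment = 26,000 × 0.0088333 / (1 − (1+0.0088333)^−36) = £846.29.
Over 24 months: Loan A costs 24 × £818.35 + £130.00 = £19,770.40; Loan B costs 24 × £846.29 + £260.00 = £20,570.96.
Loan A is cheaper by £20,570.96 − £19,770.40 = £800.56.

Loan A by £801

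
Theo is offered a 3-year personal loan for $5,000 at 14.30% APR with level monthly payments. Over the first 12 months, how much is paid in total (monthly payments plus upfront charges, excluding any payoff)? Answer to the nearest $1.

Monthly rate = 14.3%/12 = 0.0119167; payment = 5,000 × 0.0119167 / (1 − (1+0.0119167)^−36) = $171.62.
Total outlay = 12 × $171.62 = $2,059.44.

$2,059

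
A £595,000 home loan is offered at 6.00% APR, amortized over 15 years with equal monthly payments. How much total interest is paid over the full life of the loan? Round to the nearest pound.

Monthly rate = 6%/12 = 0.0050000; payment = 595,000 × 0.0050000 / (1 − (1+0.0050000)^−180) = £5,020.95.
Total paid = 180 × £5,020.95 = £903,771.00; interest = £903,771.00 − £595,000 = £308,771.00.

£308,771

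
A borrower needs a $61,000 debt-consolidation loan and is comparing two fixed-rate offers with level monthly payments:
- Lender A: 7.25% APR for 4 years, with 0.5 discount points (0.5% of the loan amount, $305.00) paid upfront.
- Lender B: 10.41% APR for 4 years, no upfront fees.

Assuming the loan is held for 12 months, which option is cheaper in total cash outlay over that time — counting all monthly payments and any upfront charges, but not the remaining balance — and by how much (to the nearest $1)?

Lender A by $791

Lender A: monthly rate = 7.25%/12 = 0.0060417; payment = 61,000 × 0.0060417 / (1 − (1+0.0060417)^−48) = $1,467.81.
Lender B: at 10.41% the monthly rate is 0.0086750, so the payment is 61,000 × 0.0086750 / (1 − 1.0086750^−48) = $1,559.16.
Over 12 months: Lender A costs 12 × $1,467.81 + $305.00 = $17,918.72; Lender B costs 12 × $1,559.16 = $18,709.92.
Lender A is cheaper by $18,709.92 − $17,918.72 = $791.20.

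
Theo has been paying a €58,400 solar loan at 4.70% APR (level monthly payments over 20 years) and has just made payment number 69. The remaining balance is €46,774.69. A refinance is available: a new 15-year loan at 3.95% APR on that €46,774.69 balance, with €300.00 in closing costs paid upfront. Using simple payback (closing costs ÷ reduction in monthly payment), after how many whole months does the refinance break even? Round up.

Current payment = 58,400 × 4.7%/12 / (1 − (1+0.0039167)^−240) = €375.80.
Refinanced payment = 46,774.69 × 0.0032917 / (1 − (1+0.0032917)^−180) = €344.82.
Monthly savings = €375.80 − €344.82 = €30.98.
Break-even = €300.00 / €30.98 = 9.68 → 10 months.

10 months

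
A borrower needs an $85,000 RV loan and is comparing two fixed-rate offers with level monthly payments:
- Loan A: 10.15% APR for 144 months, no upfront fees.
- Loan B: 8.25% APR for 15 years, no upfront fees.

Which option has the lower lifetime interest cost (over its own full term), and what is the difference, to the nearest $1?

Loan A: at 10.15% the monthly rate is 0.0084583, so the payment is 85,000 × 0.0084583 / (1 − 1.0084583^−144) = $1,023.20.
Total interest on Loan A = 144 × $1,023.20 − $85,000 = $62,340.80.
Loan B: monthly rate = 8.25%/12 = 0.0068750; payment = 85,000 × 0.0068750 / (1 − (1+0.0068750)^−180) = $824.62.
Total interest on Loan B = 180 × $824.62 − $85,000 = $63,431.60.
Loan A is lower by $1,090.80.

Loan A by $1,091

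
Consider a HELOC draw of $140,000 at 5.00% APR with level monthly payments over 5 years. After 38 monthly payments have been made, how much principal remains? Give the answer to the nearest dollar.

$55,429

With monthly rate i = 5%/12 = 0.0041667, the balance after k of n payments is P · [(1+i)^n − (1+i)^k] / [(1+i)^n − 1].
(1+0.0041667)^60 = 1.28335868 and (1+0.0041667)^38 = 1.17117133, so the balance is 140,000 × (1.28335868 − 1.17117133) / (1.28335868 − 1) = $55,428.79.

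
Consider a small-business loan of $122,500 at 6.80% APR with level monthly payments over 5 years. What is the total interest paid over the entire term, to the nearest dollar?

Monthly rate = 6.8%/12 = 0.0056667; payment = 122,500 × 0.0056667 / (1 − (1+0.0056667)^−60) = $2,414.10.
Total paid = 60 × $2,414.10 = $144,846.00; interest = $144,846.00 − $122,500 = $22,346.00.

$22,346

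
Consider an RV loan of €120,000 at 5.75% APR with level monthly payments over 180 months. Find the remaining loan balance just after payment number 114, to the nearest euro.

€56,269

With monthly rate i = 5.75%/12 = 0.0047917, the balance after k of n payments is P · [(1+i)^n − (1+i)^k] / [(1+i)^n − 1].
(1+0.0047917)^180 = 2.36420112 and (1+0.0047917)^114 = 1.72451429, so the balance is 120,000 × (2.36420112 − 1.72451429) / (2.36420112 − 1) = €56,269.14.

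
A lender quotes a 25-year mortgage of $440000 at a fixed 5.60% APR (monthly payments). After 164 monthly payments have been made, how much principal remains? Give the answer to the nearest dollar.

$274,258

With monthly rate i = 5.6%/12 = 0.0046667, the balance after k of n payments is P · [(1+i)^n − (1+i)^k] / [(1+i)^n − 1].
(1+0.0046667)^300 = 4.04201553 and (1+0.0046667)^164 = 2.14588723, so the balance is 440,000 × (4.04201553 − 2.14588723) / (4.04201553 − 1) = $274,257.79.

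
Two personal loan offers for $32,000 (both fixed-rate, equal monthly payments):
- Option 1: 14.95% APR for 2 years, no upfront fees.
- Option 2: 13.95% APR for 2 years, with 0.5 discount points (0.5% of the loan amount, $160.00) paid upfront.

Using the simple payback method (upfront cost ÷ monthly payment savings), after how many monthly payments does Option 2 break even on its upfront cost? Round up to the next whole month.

Option 1: at 14.95% the monthly rate is 0.0124583, so the payment is 32,000 × 0.0124583 / (1 − 1.0124583^−24) = $1,550.81.
Option 2: at 13.95% the monthly rate is 0.0116250, so the payment is 32,000 × 0.0116250 / (1 − 1.0116250^−24) = $1,535.66.
Monthly savings = $1,550.81 − $1,535.66 = $15.15.
Break-even = $160.00 / $15.15 = 10.56 → 11 months.

11 months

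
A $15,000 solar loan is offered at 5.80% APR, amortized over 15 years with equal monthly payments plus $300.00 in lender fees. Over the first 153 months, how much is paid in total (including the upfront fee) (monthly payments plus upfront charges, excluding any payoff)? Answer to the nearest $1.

At 5.80% the monthly rate is 0.0048333, so the payment is 15,000 × 0.0048333 / (1 − 1.0048333^−180) = $124.96.
Total outlay = 153 × $124.96 + $300.00 = $19,418.88.

$19,419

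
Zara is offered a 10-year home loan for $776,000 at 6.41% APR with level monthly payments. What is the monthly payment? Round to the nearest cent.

$8,775.83

At 6.41% the monthly rate is 0.0053417, so the payment is 776,000 × 0.0053417 / (1 − 1.0053417^−120) = $8,775.83.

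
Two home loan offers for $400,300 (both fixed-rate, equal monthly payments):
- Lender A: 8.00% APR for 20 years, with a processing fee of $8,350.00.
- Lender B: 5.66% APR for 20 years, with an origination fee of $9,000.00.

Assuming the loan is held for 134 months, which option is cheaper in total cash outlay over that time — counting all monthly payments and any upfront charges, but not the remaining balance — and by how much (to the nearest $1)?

Lender B by $74,170

Lender A: at 8.00% the monthly rate is 0.0066667, so the payment is 400,300 × 0.0066667 / (1 − 1.0066667^−240) = $3,348.27.
Lender B: at 5.66% the monthly rate is 0.0047167, so the payment is 400,300 × 0.0047167 / (1 − 1.0047167^−240) = $2,789.91.
Over 134 months: Lender A costs 134 × $3,348.27 + $8,350.00 = $457,018.18; Lender B costs 134 × $2,789.91 + $9,000.00 = $382,847.94.
Lender B is cheaper by $457,018.18 − $382,847.94 = $74,170.24.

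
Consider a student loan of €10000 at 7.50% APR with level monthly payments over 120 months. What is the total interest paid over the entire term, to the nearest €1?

€4,244

Monthly rate = 7.5%/12 = 0.0062500; payment = 10,000 × 0.0062500 / (1 − (1+0.0062500)^−120) = €118.70.
Total paid = 120 × €118.70 = €14,244.00; interest = €14,244.00 − €10,000 = €4,244.00.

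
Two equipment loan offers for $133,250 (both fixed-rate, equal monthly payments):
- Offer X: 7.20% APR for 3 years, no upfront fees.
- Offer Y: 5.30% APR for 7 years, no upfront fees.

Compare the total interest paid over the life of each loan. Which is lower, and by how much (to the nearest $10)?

Offer X: monthly rate = 7.2%/12 = 0.0060000; payment = 133,250 × 0.0060000 / (1 − (1+0.0060000)^−36) = $4,126.57.
Total interest on Offer X = 36 × $4,126.57 − $133,250 = $15,306.52.
Offer Y: at 5.30% the monthly rate is 0.0044167, so the payment is 133,250 × 0.0044167 / (1 − 1.0044167^−84) = $1,902.18.
Total interest on Offer Y = 84 × $1,902.18 − $133,250 = $26,533.12.
Offer X is lower by $11,226.60.

Offer X by $11,230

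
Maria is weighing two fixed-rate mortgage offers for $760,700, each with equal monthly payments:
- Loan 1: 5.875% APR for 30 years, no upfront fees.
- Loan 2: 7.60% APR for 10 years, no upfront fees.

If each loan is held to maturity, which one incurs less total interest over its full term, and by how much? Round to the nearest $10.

Loan 1: at 5.875% the monthly rate is 0.0048958, so the payment is 760,700 × 0.0048958 / (1 − 1.0048958^−360) = $4,499.83.
Total interest on Loan 1 = 360 × $4,499.83 − $760,700 = $859,238.80.
Loan 2: monthly rate = 7.6%/12 = 0.0063333; payment = 760,700 × 0.0063333 / (1 − (1+0.0063333)^−120) = $9,069.40.
Total interest on Loan 2 = 120 × $9,069.40 − $760,700 = $327,628.00.
Loan 2 is lower by $531,610.80.

Loan 2 by $531,610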